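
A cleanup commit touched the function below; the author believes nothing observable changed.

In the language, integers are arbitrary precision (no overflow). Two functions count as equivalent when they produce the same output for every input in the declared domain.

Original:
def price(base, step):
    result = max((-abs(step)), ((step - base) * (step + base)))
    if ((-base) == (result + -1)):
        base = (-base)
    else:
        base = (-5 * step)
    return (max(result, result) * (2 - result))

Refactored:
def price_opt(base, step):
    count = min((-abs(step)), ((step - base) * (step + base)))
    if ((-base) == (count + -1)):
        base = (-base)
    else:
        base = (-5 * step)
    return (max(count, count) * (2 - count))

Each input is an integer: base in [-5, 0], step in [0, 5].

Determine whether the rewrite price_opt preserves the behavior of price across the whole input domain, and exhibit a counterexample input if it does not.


The rewrite breaks on base=-5, step=0, where the results are 0 and -675.
price: result=0, then ((-base) == (result + -1)) is false, then base=0, then returns 0
price_opt: count=-25, then ((-base) == (count + -1)) is false, then base=0, then returns -675
verdict: not equivalent; witness: base=-5, step=0


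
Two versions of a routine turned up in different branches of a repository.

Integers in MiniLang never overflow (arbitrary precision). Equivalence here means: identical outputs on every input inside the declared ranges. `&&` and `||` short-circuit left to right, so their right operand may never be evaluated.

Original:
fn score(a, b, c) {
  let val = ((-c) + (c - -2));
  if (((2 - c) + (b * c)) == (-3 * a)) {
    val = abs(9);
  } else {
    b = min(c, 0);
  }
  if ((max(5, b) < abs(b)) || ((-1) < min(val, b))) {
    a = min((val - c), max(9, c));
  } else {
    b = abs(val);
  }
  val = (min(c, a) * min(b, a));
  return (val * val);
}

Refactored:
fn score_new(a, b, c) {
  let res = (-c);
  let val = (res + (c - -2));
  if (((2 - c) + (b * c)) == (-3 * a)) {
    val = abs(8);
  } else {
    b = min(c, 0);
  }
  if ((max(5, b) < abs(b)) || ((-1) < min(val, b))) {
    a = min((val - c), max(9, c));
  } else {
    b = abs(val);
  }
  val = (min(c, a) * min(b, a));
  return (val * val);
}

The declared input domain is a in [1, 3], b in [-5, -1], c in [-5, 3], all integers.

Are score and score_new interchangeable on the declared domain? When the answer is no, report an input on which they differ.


The one real change (`9` became `8`) has no effect anywhere in the declared ranges.
Spot check at a=1, b=-1, c=-2 — score: val becomes 2; next (((2 - c) + (b * c)) == (-3 * a)) evaluates to false; next b becomes -2; next ((max(5, b) < abs(b)) || ((-1) < min(val, b))) evaluates to false; next b becomes 2; next val becomes -2; next final value 4. score_new: res becomes 2; next val becomes 2; next (((2 - c) + (b * c)) == (-3 * a)) evaluates to false; next b becomes -2; next ((max(5, b) < abs(b)) || ((-1) < min(val, b))) evaluates to false; next b becomes 2; next val becomes -2; next final value 4. Both give 4.
Every one of the 135 inputs gives matching results.
verdict: equivalent


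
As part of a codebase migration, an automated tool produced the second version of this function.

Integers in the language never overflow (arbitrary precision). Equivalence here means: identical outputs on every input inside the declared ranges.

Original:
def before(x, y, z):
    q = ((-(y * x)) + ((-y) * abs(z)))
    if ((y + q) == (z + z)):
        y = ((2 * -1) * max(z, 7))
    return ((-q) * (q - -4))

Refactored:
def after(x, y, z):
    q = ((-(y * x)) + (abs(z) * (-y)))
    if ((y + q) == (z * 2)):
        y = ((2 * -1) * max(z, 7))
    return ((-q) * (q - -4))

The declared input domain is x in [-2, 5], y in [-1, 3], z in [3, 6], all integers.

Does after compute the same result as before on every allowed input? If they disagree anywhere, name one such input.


Equivalent — the differences include arithmetic usage differs; also constant usage differs, yet no declared input distinguishes the two.
Tracing x=3, y=2, z=4: before: q = -14; ((y + q) == (z + z)) -> false; return -140 | after: q = -14; ((y + q) == (z * 2)) -> false; return -140 — matching result -140.
Across all 160 domain points the two functions coincide.
verdict: equivalent


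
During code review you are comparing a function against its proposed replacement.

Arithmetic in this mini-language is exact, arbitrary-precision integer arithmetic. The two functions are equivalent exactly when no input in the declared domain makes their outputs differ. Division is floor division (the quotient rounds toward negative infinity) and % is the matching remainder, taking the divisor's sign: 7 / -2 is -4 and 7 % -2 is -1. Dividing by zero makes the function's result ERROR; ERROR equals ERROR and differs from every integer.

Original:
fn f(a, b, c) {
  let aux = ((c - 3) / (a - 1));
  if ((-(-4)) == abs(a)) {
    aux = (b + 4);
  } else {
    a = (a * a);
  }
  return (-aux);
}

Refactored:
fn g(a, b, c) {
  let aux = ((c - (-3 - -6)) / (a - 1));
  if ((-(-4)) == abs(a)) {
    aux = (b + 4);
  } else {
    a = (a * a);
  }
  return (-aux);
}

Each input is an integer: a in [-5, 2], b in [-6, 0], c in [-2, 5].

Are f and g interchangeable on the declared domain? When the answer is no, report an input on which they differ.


Reading the diff, among the changes: arithmetic usage differs, and constant usage differs.
One worked example (a=-3, b=0, c=4) — f: aux=-1, then ((-(-4)) == abs(a)) is false, then a=9, then returns 1; g: aux=-1, then ((-(-4)) == abs(a)) is false, then a=9, then returns 1; agreement on 1.
Every one of the 448 inputs gives matching results.
verdict: equivalent


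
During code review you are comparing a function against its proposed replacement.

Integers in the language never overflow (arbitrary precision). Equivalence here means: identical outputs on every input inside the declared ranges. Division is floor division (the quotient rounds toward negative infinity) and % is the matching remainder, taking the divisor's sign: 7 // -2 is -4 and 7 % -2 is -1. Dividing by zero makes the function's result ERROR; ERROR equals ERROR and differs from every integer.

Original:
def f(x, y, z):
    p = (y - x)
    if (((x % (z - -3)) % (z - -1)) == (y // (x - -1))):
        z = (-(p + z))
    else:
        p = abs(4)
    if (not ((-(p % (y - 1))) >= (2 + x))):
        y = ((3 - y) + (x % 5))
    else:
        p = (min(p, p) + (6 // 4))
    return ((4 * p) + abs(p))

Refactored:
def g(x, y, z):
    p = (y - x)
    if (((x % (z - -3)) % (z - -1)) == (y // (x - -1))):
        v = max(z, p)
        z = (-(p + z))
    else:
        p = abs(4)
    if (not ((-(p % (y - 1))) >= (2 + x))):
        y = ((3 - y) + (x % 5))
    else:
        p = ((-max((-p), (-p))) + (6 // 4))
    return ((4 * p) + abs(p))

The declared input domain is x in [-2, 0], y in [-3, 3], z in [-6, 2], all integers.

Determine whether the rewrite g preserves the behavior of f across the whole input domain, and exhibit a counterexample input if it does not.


The two are interchangeable: local variable names differ; and min/max/abs usage differs; and statement counts differ, and every declared input agrees.
One worked example (x=0, y=3, z=-1) — f: p=3, then a zero divisor aborts: ERROR; g: p=3, then a zero divisor aborts: ERROR; agreement on ERROR.
Checked all 189 inputs in the declared domain: the outputs agree on every one.
verdict: equivalent


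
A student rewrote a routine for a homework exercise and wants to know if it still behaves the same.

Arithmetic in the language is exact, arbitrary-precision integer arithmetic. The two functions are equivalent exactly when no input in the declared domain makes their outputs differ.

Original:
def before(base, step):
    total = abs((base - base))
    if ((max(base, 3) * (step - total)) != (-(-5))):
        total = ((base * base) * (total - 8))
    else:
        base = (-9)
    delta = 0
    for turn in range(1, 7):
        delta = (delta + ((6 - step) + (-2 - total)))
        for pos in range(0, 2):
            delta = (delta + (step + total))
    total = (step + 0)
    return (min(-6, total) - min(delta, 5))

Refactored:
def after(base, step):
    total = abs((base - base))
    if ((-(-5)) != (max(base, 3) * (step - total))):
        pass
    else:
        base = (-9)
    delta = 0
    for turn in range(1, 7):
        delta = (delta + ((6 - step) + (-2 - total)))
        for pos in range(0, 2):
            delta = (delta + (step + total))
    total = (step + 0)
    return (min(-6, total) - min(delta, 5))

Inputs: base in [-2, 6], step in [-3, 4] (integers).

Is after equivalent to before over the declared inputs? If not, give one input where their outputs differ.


There is a counterexample at base=-2, step=-3: 180 on one side, -11 on the other.
before: total=0, then ((max(base, 3) * (step - total)) != (-(-5))) is true, then total=-32, then delta=0, then (turn=1), then delta=39, then (pos=0), then delta=4, then (pos=1), then delta=-31, then (turn=2), then delta=8, then (pos=0), then delta=-27, then (pos=1), then delta=-62, then (turn=3), then delta=-23, then (pos=0), then delta=-58, then (pos=1), then delta=-93, then (turn=4), then delta=-54, then (pos=0), then delta=-89, then (pos=1), then delta=-124, then (turn=5), then delta=-85, then (pos=0), then delta=-120, then (pos=1), then delta=-155, then (turn=6), then delta=-116, then (pos=0), then delta=-151, then (pos=1), then delta=-186, then total=-3, then returns 180
after: total=0, then ((-(-5)) != (max(base, 3) * (step - total))) is true, then delta=0, then (turn=1), then delta=7, then (pos=0), then delta=4, then (pos=1), then delta=1, then (turn=2), then delta=8, then (pos=0), then delta=5, then (pos=1), then delta=2, then (turn=3), then delta=9, then (pos=0), then delta=6, then (pos=1), then delta=3, then (turn=4), then delta=10, then (pos=0), then delta=7, then (pos=1), then delta=4, then (turn=5), then delta=11, then (pos=0), then delta=8, then (pos=1), then delta=5, then (turn=6), then delta=12, then (pos=0), then delta=9, then (pos=1), then delta=6, then total=-3, then returns -11
verdict: not equivalent; witness: base=-2, step=-3


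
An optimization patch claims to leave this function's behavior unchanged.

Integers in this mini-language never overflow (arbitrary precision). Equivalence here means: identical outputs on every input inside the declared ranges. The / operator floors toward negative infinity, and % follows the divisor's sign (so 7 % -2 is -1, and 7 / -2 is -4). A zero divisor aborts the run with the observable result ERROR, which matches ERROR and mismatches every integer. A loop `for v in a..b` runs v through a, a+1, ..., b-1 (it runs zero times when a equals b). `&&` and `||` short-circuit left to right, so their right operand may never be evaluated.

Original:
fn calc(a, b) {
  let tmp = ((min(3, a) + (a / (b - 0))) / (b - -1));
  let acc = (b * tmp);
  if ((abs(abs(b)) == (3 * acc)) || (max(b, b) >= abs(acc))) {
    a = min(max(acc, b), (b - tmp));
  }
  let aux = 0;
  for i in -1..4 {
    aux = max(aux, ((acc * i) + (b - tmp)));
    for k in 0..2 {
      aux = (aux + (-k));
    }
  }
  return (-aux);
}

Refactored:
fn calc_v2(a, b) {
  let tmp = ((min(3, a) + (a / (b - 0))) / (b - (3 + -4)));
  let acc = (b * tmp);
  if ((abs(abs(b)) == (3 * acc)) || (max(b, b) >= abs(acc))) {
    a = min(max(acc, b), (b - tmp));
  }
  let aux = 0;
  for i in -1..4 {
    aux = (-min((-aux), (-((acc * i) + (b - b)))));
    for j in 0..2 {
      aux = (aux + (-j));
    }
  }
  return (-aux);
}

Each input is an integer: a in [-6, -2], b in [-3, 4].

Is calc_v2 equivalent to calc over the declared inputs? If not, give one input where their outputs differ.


Run the pair on a=-6, b=-3.
calc: tmp = 2; acc = -6; ((abs(abs(b)) == (3 * acc)) || (max(b, b) >= abs(acc))) -> false; aux = 0; [i=-1]; aux = 1; [k=0]; aux = 1; [k=1]; aux = 0; [i=0]; aux = 0; [k=0]; aux = 0; [k=1]; aux = -1; [i=1]; aux = -1; [k=0]; aux = -1; [k=1]; aux = -2; [i=2]; aux = -2; [k=0]; aux = -2; [k=1]; aux = -3; [i=3]; aux = -3; [k=0]; aux = -3; [k=1]; aux = -4; return 4
calc_v2: tmp = 2; acc = -6; ((abs(abs(b)) == (3 * acc)) || (max(b, b) >= abs(acc))) -> false; aux = 0; [i=-1]; aux = 6; [j=0]; aux = 6; [j=1]; aux = 5; [i=0]; aux = 5; [j=0]; aux = 5; [j=1]; aux = 4; [i=1]; aux = 4; [j=0]; aux = 4; [j=1]; aux = 3; [i=2]; aux = 3; [j=0]; aux = 3; [j=1]; aux = 2; [i=3]; aux = 2; [j=0]; aux = 2; [j=1]; aux = 1; return -1
4 vs -1 — the two versions disagree here.
verdict: not equivalent; witness: a=-6, b=-3


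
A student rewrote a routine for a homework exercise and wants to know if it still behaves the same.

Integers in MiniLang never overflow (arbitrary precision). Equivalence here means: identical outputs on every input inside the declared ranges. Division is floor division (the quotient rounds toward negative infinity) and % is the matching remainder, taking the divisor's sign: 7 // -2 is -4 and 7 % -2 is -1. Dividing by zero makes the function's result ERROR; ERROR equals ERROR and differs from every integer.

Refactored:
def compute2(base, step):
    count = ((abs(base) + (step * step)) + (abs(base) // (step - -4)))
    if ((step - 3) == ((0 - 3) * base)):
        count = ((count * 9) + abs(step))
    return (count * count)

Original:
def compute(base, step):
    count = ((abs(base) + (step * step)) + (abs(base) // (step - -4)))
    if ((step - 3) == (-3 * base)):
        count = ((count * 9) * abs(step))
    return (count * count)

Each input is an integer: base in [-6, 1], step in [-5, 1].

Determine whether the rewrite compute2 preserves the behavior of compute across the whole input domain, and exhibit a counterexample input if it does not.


Try base=1, step=0.
compute: count=1, then ((step - 3) == (-3 * base)) is true, then count=0, then returns 0
compute2: count=1, then ((step - 3) == ((0 - 3) * base)) is true, then count=9, then returns 81
0 != 81, so the rewrite changes behavior.
verdict: not equivalent; witness: base=1, step=0


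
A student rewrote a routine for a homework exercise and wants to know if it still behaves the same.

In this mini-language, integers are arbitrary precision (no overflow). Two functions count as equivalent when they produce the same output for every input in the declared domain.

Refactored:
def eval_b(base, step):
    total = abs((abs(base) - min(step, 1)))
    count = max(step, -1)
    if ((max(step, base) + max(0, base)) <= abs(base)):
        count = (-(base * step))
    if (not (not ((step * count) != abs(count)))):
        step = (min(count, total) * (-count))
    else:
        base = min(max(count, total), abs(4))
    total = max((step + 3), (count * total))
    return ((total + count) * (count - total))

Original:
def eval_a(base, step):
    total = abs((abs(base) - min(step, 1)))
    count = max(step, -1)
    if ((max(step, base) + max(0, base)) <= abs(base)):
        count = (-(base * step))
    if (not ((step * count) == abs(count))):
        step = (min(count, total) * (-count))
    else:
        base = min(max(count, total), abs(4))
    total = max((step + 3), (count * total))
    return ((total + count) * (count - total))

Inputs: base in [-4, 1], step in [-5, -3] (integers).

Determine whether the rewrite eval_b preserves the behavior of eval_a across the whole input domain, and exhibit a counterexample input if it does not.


The two are interchangeable: boolean connective usage differs, and comparison usage differs, and every declared input agrees.
Spot check at base=-4, step=-5 — eval_a: total = 9; count = -1; ((max(step, base) + max(0, base)) <= abs(base)) -> true; count = -20; (not ((step * count) == abs(count))) -> true; step = -400; total = -180; return -32000. eval_b: total = 9; count = -1; ((max(step, base) + max(0, base)) <= abs(base)) -> true; count = -20; (not (not ((step * count) != abs(count)))) -> true; step = -400; total = -180; return -32000. Both give -32000.
An exhaustive pass over the 18 declared inputs shows identical outputs.
verdict: equivalent


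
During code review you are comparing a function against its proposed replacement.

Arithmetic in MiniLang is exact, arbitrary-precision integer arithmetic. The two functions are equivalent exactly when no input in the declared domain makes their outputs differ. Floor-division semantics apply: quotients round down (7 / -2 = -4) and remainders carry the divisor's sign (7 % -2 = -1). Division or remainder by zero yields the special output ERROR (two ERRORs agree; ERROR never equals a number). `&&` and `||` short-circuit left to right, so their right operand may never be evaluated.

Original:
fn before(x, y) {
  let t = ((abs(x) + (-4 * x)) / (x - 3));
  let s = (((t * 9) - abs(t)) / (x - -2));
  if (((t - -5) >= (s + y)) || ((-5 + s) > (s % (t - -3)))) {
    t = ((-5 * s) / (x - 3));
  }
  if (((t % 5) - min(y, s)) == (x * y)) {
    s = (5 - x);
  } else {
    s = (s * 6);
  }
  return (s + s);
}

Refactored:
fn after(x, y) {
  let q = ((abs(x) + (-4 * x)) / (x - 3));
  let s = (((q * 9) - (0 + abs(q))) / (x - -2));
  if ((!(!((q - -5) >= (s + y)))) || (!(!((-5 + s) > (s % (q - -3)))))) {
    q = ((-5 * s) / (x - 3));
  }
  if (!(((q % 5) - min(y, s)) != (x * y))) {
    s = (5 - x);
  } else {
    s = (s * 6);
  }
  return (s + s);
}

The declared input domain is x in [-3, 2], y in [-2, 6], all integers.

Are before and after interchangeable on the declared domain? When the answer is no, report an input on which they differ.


Comparing the listings, the differences include: boolean connective usage differs; and local variable names differ; and comparison usage differs; and arithmetic usage differs; and constant usage differs.
Spot check at x=-3, y=4 — before: t becomes -3; next s becomes 30; next hits division by zero so the output is ERROR. after: q becomes -3; next s becomes 30; next hits division by zero so the output is ERROR. Both give ERROR.
Across all 54 domain points the two functions coincide.
verdict: equivalent


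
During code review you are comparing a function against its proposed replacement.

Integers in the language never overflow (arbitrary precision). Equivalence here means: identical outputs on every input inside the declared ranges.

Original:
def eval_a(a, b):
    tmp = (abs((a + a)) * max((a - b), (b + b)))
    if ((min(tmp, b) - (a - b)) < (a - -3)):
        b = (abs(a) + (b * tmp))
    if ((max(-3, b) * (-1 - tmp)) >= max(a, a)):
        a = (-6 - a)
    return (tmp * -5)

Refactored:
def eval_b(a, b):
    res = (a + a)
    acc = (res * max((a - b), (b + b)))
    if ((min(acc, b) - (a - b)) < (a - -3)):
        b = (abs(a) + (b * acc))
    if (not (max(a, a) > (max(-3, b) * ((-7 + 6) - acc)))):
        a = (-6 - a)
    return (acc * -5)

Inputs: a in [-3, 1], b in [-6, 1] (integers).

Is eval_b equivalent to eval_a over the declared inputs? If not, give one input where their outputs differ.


Not equivalent: a=-3, b=-6 separates them (-90 vs 90).
eval_a: tmp becomes 18; next ((min(tmp, b) - (a - b)) < (a - -3)) evaluates to true; next b becomes -105; next ((max(-3, b) * (-1 - tmp)) >= max(a, a)) evaluates to true; next a becomes -3; next final value -90
eval_b: res becomes -6; next acc becomes -18; next ((min(acc, b) - (a - b)) < (a - -3)) evaluates to true; next b becomes 111; next (not (max(a, a) > (max(-3, b) * ((-7 + 6) - acc)))) evaluates to true; next a becomes -3; next final value 90
verdict: not equivalent; witness: a=-3, b=-6


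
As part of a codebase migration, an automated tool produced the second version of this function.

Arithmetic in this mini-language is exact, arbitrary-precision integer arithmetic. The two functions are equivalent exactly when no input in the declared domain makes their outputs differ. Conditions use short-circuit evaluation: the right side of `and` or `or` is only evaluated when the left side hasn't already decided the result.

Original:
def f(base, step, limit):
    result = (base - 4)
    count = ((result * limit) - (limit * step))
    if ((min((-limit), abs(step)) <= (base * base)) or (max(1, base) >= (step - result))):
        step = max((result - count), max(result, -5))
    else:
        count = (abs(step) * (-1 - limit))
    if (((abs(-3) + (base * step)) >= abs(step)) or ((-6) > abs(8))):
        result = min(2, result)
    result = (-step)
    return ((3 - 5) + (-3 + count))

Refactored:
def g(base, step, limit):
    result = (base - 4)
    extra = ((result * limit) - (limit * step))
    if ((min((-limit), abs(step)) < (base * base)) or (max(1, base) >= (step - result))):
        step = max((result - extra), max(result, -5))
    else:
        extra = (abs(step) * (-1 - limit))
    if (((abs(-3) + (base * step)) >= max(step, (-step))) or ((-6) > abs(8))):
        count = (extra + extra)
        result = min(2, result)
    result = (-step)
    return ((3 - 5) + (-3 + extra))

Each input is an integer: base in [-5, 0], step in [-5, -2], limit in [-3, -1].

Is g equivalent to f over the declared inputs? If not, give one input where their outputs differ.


Try base=-1, step=-3, limit=-1.
f: result = -5; count = 2; ((min((-limit), abs(step)) <= (base * base)) or (max(1, base) >= (step - result))) -> true; step = -5; (((abs(-3) + (base * step)) >= abs(step)) or ((-6) > abs(8))) -> true; result = -5; result = 5; return -3
g: result = -5; extra = 2; ((min((-limit), abs(step)) < (base * base)) or (max(1, base) >= (step - result))) -> false; extra = 0; (((abs(-3) + (base * step)) >= max(step, (-step))) or ((-6) > abs(8))) -> true; count = 0; result = -5; result = 3; return -5
-3 != -5, so the rewrite changes behavior.
verdict: not equivalent; witness: base=-1, step=-3, limit=-1


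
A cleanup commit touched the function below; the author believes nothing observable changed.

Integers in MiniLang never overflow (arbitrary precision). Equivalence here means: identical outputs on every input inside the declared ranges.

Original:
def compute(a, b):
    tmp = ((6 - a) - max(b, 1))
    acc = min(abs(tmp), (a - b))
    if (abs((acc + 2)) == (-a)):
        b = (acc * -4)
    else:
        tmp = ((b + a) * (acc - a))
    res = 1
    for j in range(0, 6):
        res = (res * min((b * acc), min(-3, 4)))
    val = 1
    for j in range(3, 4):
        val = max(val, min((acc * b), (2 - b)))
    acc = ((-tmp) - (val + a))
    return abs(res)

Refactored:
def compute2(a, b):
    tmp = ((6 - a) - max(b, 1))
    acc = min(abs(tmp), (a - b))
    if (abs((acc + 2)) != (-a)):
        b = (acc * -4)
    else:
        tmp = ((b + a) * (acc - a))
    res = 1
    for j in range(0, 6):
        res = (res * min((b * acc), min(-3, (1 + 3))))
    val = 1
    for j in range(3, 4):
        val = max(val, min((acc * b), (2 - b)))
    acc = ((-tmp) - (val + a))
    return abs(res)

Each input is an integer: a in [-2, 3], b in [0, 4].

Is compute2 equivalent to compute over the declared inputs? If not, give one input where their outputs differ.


The rewrite breaks on a=-2, b=0, where the results are 729 and 16777216.
compute: tmp = 7; acc = -2; (abs((acc + 2)) == (-a)) -> false; tmp = 0; res = 1; [j=0]; res = -3; [j=1]; res = 9; [j=2]; res = -27; [j=3]; res = 81; [j=4]; res = -243; [j=5]; res = 729; val = 1; [j=3]; val = 1; acc = 1; return 729
compute2: tmp = 7; acc = -2; (abs((acc + 2)) != (-a)) -> true; b = 8; res = 1; [j=0]; res = -16; [j=1]; res = 256; [j=2]; res = -4096; [j=3]; res = 65536; [j=4]; res = -1048576; [j=5]; res = 16777216; val = 1; [j=3]; val = 1; acc = -6; return 16777216
verdict: not equivalent; witness: a=-2, b=0


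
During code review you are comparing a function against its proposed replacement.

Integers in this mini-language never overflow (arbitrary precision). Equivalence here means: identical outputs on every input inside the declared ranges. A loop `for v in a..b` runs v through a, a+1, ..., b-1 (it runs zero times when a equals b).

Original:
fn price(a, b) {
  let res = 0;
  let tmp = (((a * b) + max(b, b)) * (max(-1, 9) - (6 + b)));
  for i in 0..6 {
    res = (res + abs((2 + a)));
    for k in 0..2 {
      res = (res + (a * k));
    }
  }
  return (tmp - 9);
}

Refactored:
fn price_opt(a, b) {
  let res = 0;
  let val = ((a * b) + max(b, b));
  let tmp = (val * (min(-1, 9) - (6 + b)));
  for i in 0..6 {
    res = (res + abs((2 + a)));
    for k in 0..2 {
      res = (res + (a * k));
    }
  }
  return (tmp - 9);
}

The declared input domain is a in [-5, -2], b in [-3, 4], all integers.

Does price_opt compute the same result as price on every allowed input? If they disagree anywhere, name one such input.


Try a=-5, b=-3.
price: res := 0 | tmp := 72 | iter i=0: | res := 3 | iter k=0: | res := 3 | iter k=1: | res := -2 | iter i=1: | res := 1 | iter k=0: | res := 1 | iter k=1: | res := -4 | iter i=2: | res := -1 | iter k=0: | res := -1 | iter k=1: | res := -6 | iter i=3: | res := -3 | iter k=0: | res := -3 | iter k=1: | res := -8 | iter i=4: | res := -5 | iter k=0: | res := -5 | iter k=1: | res := -10 | iter i=5: | res := -7 | iter k=0: | res := -7 | iter k=1: | res := -12 | result 63
price_opt: res := 0 | val := 12 | tmp := -48 | iter i=0: | res := 3 | iter k=0: | res := 3 | iter k=1: | res := -2 | iter i=1: | res := 1 | iter k=0: | res := 1 | iter k=1: | res := -4 | iter i=2: | res := -1 | iter k=0: | res := -1 | iter k=1: | res := -6 | iter i=3: | res := -3 | iter k=0: | res := -3 | iter k=1: | res := -8 | iter i=4: | res := -5 | iter k=0: | res := -5 | iter k=1: | res := -10 | iter i=5: | res := -7 | iter k=0: | res := -7 | iter k=1: | res := -12 | result -57
63 and -57 differ, so these are not the same function on this domain.
verdict: not equivalent; witness: a=-5, b=-3


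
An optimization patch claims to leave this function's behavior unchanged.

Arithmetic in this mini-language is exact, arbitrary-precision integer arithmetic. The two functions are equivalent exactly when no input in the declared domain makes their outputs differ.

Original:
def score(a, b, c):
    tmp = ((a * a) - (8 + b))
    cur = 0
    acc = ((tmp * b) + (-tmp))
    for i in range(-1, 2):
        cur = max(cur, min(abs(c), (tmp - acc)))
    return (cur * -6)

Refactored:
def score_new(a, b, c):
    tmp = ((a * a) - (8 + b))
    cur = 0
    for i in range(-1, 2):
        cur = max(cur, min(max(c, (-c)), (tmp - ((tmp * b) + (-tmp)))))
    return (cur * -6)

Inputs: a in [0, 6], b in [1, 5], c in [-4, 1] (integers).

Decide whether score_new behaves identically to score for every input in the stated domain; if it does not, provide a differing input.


This is a faithful refactor — statement counts differ, local variable names differ, min/max/abs usage differs, but the computed results match everywhere.
Tracing a=3, b=2, c=-4: score: tmp = -1; cur = 0; acc = -1; [i=-1]; cur = 0; [i=0]; cur = 0; [i=1]; cur = 0; return 0 | score_new: tmp = -1; cur = 0; [i=-1]; cur = 0; [i=0]; cur = 0; [i=1]; cur = 0; return 0 — matching result 0.
Sweeping the whole domain (210 inputs) finds no disagreement.
verdict: equivalent


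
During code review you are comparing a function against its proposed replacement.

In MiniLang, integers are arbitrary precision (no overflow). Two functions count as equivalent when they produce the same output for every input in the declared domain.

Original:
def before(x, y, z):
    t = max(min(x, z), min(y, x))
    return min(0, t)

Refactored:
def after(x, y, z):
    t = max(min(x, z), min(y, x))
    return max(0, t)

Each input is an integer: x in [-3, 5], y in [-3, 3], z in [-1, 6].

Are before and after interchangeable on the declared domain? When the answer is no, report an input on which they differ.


Consider the input x=-3, y=-3, z=-1.
before: t becomes -3; next final value -3
after: t becomes -3; next final value 0
-3 vs 0 — the two versions disagree here.
verdict: not equivalent; witness: x=-3, y=-3, z=-1


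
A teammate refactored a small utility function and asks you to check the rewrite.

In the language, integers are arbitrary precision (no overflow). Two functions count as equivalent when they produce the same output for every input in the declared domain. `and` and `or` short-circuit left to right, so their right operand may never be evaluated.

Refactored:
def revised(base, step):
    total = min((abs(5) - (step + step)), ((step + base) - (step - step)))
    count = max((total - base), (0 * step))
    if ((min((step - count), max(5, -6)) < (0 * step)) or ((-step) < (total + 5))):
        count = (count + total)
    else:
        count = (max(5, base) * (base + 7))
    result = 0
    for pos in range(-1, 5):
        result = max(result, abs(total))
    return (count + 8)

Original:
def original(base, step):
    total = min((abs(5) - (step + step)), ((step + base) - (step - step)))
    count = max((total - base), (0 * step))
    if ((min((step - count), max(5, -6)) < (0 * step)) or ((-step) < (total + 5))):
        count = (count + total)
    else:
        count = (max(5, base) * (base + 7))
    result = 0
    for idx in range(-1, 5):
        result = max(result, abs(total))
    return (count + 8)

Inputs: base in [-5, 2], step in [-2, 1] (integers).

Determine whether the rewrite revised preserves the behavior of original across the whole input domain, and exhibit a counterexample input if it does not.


The two versions differ — the changes include local variable names differ.
One worked example (base=0, step=1) — original: total becomes 1; next count becomes 1; next ((min((step - count), max(5, -6)) < (0 * step)) or ((-step) < (total + 5))) evaluates to true; next count becomes 2; next result becomes 0; next at idx=-1:; next result becomes 1; next at idx=0:; next result becomes 1; next at idx=1:; next result becomes 1; next at idx=2:; next result becomes 1; next at idx=3:; next result becomes 1; next at idx=4:; next result becomes 1; next final value 10; revised: total becomes 1; next count becomes 1; next ((min((step - count), max(5, -6)) < (0 * step)) or ((-step) < (total + 5))) evaluates to true; next count becomes 2; next result becomes 0; next at pos=-1:; next result becomes 1; next at pos=0:; next result becomes 1; next at pos=1:; next result becomes 1; next at pos=2:; next result becomes 1; next at pos=3:; next result becomes 1; next at pos=4:; next result becomes 1; next final value 10; agreement on 10.
An exhaustive pass over the 32 declared inputs shows identical outputs.
verdict: equivalent


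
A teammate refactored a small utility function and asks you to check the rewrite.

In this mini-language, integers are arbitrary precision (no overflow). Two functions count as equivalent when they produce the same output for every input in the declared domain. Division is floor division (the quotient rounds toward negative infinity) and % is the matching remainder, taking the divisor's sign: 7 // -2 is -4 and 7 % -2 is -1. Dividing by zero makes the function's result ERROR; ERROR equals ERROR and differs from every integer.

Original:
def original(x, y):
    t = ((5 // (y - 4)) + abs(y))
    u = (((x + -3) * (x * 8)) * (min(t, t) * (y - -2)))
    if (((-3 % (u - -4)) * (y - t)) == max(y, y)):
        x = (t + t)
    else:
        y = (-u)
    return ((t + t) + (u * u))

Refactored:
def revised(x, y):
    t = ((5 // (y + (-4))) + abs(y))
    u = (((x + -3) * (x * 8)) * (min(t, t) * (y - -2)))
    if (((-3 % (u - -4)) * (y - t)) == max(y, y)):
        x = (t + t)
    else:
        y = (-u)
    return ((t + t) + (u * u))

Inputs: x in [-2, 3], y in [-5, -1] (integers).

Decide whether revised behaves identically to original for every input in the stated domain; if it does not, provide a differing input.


The two are interchangeable: arithmetic usage differs, and every declared input agrees.
Tracing x=0, y=-4: original: t := 3 | u := 0 | (((-3 % (u - -4)) * (y - t)) == max(y, y)): false | y := 0 | result 6 | revised: t := 3 | u := 0 | (((-3 % (u - -4)) * (y - t)) == max(y, y)): false | y := 0 | result 6 — matching result 6.
Sweeping the whole domain (30 inputs) finds no disagreement.
verdict: equivalent


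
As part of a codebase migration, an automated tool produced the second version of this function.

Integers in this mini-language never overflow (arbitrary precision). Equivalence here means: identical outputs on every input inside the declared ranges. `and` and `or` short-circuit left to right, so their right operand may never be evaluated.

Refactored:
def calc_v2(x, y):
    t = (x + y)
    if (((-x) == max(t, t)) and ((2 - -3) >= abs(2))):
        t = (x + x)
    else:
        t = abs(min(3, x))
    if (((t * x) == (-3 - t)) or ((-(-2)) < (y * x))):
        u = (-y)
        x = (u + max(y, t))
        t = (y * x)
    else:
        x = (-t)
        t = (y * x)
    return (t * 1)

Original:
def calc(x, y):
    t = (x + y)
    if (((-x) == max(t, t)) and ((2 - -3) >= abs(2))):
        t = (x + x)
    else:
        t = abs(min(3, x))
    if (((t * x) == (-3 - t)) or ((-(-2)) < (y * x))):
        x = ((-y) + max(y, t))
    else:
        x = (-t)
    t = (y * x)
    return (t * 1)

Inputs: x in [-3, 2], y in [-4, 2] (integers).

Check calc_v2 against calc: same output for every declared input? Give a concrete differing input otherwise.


Although local variable names differ; arithmetic usage differs; statement counts differ, 42/42 inputs agree.
verdict: equivalent


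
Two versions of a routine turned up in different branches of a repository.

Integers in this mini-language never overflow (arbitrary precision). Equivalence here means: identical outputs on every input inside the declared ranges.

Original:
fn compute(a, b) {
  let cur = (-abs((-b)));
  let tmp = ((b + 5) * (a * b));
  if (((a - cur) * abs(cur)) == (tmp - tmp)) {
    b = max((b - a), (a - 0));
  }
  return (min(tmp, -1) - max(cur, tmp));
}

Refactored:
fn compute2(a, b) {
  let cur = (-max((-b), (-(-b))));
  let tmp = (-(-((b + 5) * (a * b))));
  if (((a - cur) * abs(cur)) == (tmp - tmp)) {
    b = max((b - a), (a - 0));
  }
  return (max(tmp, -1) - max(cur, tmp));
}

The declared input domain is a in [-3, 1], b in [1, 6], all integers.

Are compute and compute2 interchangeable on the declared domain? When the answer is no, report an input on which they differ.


These are not equivalent — on a=-3, b=1 the outputs split (-17 vs 0).
compute: cur := -1 | tmp := -18 | (((a - cur) * abs(cur)) == (tmp - tmp)): false | result -17
compute2: cur := -1 | tmp := -18 | (((a - cur) * abs(cur)) == (tmp - tmp)): false | result 0
verdict: not equivalent; witness: a=-3, b=1


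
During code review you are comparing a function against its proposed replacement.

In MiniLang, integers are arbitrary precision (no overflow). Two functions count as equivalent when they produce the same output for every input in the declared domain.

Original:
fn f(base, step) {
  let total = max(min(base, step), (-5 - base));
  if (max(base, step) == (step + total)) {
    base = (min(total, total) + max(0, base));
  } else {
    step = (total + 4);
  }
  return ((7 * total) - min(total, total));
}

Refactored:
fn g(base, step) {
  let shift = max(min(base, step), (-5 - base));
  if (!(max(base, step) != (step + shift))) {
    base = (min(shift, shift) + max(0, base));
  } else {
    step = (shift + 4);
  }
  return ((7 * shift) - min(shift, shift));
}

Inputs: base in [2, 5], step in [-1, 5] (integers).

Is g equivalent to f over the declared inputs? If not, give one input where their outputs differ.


Reading the diff, among the changes: comparison usage differs; and boolean connective usage differs; and local variable names differ.
Tracing base=3, step=5: f: total = 3; (max(base, step) == (step + total)) -> false; step = 7; return 18 | g: shift = 3; (!(max(base, step) != (step + shift))) -> false; step = 7; return 18 — matching result 18.
Checked all 28 inputs in the declared domain: the outputs agree on every one.
verdict: equivalent


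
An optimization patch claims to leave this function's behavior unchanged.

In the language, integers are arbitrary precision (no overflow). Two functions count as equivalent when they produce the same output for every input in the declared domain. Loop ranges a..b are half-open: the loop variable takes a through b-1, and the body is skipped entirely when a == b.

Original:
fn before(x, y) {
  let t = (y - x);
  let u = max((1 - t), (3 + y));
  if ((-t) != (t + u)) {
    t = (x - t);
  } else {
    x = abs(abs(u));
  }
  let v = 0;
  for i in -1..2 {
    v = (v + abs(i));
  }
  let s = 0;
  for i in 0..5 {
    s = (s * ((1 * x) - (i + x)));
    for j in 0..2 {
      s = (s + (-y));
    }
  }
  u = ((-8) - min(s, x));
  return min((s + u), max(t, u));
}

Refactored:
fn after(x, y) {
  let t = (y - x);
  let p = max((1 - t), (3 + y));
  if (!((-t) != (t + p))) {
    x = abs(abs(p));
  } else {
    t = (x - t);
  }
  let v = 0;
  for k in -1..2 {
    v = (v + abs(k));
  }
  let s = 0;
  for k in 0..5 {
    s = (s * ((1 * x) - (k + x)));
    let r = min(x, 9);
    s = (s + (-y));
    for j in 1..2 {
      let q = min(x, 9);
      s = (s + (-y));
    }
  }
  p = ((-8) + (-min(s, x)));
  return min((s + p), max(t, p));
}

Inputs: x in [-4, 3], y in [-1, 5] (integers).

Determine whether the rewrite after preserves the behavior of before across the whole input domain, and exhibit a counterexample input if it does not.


Equivalent — the differences include min/max/abs usage differs; and loop structure differs; and boolean connective usage differs; and statement counts differ; and constant usage differs; and local variable names differ; and arithmetic usage differs, yet no declared input distinguishes the two.
Spot check at x=0, y=2 — before: t := 2 | u := 5 | ((-t) != (t + u)): true | t := -2 | v := 0 | iter i=-1: | v := 1 | iter i=0: | v := 1 | iter i=1: | v := 2 | s := 0 | iter i=0: | s := 0 | iter j=0: | s := -2 | iter j=1: | s := -4 | iter i=1: | s := 4 | iter j=0: | s := 2 | iter j=1: | s := 0 | iter i=2: | s := 0 | iter j=0: | s := -2 | iter j=1: | s := -4 | iter i=3: | s := 12 | iter j=0: | s := 10 | iter j=1: | s := 8 | iter i=4: | s := -32 | iter j=0: | s := -34 | iter j=1: | s := -36 | u := 28 | result -8. after: t := 2 | p := 5 | (!((-t) != (t + p))): false | t := -2 | v := 0 | iter k=-1: | v := 1 | iter k=0: | v := 1 | iter k=1: | v := 2 | s := 0 | iter k=0: | s := 0 | r := 0 | s := -2 | iter j=1: | q := 0 | s := -4 | iter k=1: | s := 4 | r := 0 | s := 2 | iter j=1: | q := 0 | s := 0 | iter k=2: | s := 0 | r := 0 | s := -2 | iter j=1: | q := 0 | s := -4 | iter k=3: | s := 12 | r := 0 | s := 10 | iter j=1: | q := 0 | s := 8 | iter k=4: | s := -32 | r := 0 | s := -34 | iter j=1: | q := 0 | s := -36 | p := 28 | result -8. Both give -8.
Across all 56 domain points the two functions coincide.
verdict: equivalent


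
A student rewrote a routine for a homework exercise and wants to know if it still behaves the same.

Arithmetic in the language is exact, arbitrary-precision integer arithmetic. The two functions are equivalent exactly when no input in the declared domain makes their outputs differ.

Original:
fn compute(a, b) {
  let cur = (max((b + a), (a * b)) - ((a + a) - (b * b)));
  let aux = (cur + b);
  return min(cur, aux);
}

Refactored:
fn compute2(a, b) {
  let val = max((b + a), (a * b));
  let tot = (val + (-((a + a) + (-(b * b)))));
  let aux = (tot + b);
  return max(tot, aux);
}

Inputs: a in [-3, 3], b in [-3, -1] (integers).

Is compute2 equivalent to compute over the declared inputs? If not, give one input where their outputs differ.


Evaluate both at a=-3, b=-3.
compute: cur = 24; aux = 21; return 21
compute2: val = 9; tot = 24; aux = 21; return 24
21 and 24 differ, so these are not the same function on this domain.
verdict: not equivalent; witness: a=-3, b=-3


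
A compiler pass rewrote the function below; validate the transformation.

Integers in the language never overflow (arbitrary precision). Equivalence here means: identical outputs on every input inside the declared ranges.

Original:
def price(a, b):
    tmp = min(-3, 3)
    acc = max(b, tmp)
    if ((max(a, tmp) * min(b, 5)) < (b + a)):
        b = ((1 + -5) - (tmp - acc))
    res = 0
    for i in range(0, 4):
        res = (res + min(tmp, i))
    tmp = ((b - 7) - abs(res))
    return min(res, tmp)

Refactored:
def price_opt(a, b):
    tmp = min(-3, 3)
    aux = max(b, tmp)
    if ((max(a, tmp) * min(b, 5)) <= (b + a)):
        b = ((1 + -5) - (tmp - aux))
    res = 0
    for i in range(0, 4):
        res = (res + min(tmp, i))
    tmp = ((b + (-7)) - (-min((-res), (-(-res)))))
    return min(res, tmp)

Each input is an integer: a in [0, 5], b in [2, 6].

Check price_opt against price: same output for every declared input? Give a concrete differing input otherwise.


These are not equivalent — on a=2, b=2 the outputs split (-17 vs -18).
price: tmp = -3; acc = 2; ((max(a, tmp) * min(b, 5)) < (b + a)) -> false; res = 0; [i=0]; res = -3; [i=1]; res = -6; [i=2]; res = -9; [i=3]; res = -12; tmp = -17; return -17
price_opt: tmp = -3; aux = 2; ((max(a, tmp) * min(b, 5)) <= (b + a)) -> true; b = 1; res = 0; [i=0]; res = -3; [i=1]; res = -6; [i=2]; res = -9; [i=3]; res = -12; tmp = -18; return -18
verdict: not equivalent; witness: a=2, b=2
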